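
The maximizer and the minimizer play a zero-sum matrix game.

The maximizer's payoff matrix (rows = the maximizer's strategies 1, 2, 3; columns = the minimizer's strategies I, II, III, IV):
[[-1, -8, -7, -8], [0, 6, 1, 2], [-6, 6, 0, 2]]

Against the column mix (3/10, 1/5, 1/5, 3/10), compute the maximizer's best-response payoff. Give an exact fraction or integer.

1: (-1)·(3/10) + (-8)·(1/5) + (-7)·(1/5) + (-8)·(3/10) = -57/10.
2: (0)·(3/10) + (6)·(1/5) + (1)·(1/5) + (2)·(3/10) = 2.
3: (-6)·(3/10) + (6)·(1/5) + (0)·(1/5) + (2)·(3/10) = 0.
The best pure response is 2 with expected payoff 2.

2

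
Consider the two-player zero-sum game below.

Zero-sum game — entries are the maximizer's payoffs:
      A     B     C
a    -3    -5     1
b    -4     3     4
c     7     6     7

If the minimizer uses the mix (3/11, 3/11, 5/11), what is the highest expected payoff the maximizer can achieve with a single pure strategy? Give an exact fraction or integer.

a: (-3)·(3/11) + (-5)·(3/11) + (1)·(5/11) = -19/11.
b: (-4)·(3/11) + (3)·(3/11) + (4)·(5/11) = 17/11.
c: (7)·(3/11) + (6)·(3/11) + (7)·(5/11) = 74/11.
The best pure response is c with expected payoff 74/11.

74/11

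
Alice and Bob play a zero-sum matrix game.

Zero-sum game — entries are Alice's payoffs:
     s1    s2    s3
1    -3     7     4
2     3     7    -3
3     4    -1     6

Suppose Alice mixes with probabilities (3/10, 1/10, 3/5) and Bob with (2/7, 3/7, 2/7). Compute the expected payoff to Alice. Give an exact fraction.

Against (2/7, 3/7, 2/7), each row's expected payoff is 1: 23/7; 2: 3; 3: 17/7.
Taking the (3/10, 1/10, 3/5)-weighted average: (3/10)·(23/7) + (1/10)·(3) + (3/5)·(17/7) = 96/35.

96/35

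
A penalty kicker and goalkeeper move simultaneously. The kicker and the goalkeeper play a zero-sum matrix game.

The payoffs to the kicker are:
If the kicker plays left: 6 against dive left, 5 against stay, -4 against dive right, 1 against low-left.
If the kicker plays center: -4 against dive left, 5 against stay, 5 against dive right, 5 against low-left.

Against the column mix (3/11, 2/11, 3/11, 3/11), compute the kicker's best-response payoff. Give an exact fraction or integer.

left: (6)·(3/11) + (5)·(2/11) + (-4)·(3/11) + (1)·(3/11) = 19/11.
center: (-4)·(3/11) + (5)·(2/11) + (5)·(3/11) + (5)·(3/11) = 28/11.
The best pure response is center with expected payoff 28/11.

28/11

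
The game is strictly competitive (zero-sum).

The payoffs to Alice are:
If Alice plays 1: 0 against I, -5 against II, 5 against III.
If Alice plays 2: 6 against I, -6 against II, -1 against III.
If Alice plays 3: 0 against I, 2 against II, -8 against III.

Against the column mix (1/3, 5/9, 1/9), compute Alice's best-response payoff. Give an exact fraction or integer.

1: (0)·(1/3) + (-5)·(5/9) + (5)·(1/9) = -20/9.
2: (6)·(1/3) + (-6)·(5/9) + (-1)·(1/9) = -13/9.
3: (0)·(1/3) + (2)·(5/9) + (-8)·(1/9) = 2/9.
The best pure response is 3 with expected payoff 2/9.

2/9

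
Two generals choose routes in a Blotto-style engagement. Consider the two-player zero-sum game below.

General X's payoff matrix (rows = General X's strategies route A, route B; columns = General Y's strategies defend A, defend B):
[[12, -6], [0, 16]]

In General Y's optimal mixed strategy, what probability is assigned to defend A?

11/17

Row minima are -6 and 0, so General X's maximin is 0; column maxima are 12 and 16, so General Y's minimax is 12. These differ, so the equilibrium is in mixed strategies.
Let General Y play defend A with probability q. General X is indifferent when 12q − 6(1−q) = 16(1−q), giving q = 11/17.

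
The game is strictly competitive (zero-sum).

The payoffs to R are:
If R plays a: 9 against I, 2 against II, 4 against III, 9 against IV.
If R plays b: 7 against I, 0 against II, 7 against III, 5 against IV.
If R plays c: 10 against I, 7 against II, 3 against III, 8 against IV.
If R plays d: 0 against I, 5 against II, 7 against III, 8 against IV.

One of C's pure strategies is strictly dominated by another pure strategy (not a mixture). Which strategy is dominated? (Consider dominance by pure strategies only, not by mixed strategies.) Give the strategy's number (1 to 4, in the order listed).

4

C prefers columns that give R less. Compare IV with II: 2 < 9, 0 < 5, 7 < 8, 5 < 8.
So II strictly dominates IV for C; IV is strictly dominated.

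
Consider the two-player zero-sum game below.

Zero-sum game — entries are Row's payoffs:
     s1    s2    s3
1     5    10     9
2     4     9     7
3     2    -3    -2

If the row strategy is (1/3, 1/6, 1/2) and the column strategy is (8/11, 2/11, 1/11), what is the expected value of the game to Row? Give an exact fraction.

Against (8/11, 2/11, 1/11), each row's expected payoff is 1: 69/11; 2: 57/11; 3: 8/11.
Taking the (1/3, 1/6, 1/2)-weighted average: (1/3)·(69/11) + (1/6)·(57/11) + (1/2)·(8/11) = 73/22.

73/22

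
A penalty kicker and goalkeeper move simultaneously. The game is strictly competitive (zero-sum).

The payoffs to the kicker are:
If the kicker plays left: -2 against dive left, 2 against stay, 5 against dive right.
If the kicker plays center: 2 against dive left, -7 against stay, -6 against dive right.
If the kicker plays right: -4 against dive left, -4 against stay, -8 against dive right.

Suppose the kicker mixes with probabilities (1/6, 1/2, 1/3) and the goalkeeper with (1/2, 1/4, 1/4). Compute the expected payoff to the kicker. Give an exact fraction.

-8/3

Against (1/2, 1/4, 1/4), each row's expected payoff is left: 3/4; center: -9/4; right: -5.
Taking the (1/6, 1/2, 1/3)-weighted average: (1/6)·(3/4) + (1/2)·(-9/4) + (1/3)·(-5) = -8/3.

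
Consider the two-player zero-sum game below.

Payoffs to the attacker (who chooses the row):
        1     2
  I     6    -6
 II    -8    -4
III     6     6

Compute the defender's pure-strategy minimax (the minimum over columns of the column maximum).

The worst case (largest entry) in each column is 1: 6, 2: 6.
The best (smallest) of these is 6.

6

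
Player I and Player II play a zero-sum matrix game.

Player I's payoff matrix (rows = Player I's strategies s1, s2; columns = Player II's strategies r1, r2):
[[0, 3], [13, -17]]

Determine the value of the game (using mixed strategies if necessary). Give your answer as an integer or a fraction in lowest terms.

13/11

Row minima are 0 and -17, so Player I's maximin is 0; column maxima are 13 and 3, so Player II's minimax is 3. These differ, so the equilibrium is in mixed strategies.
Let Player I play s1 with probability p. Player II is indifferent when 13(1−p) = 3p − 17(1−p), giving p = 10/11.
Let Player II play r1 with probability q. Player I is indifferent when 3(1−q) = 13q − 17(1−q), giving q = 20/33.
The value is 0·(20/33) + (3)·(13/33) = 13/11.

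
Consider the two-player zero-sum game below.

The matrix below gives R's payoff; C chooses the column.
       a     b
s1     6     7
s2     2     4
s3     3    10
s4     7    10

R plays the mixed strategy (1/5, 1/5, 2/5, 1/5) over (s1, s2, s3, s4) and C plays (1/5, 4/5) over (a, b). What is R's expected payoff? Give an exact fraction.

37/5

Against (1/5, 4/5), each row's expected payoff is s1: 34/5; s2: 18/5; s3: 43/5; s4: 47/5.
Taking the (1/5, 1/5, 2/5, 1/5)-weighted average: (1/5)·(34/5) + (1/5)·(18/5) + (2/5)·(43/5) + (1/5)·(47/5) = 37/5.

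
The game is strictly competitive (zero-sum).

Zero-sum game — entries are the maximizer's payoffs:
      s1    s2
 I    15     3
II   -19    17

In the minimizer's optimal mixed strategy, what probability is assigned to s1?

Row minima are 3 and -19, so the maximizer's maximin is 3; column maxima are 15 and 17, so the minimizer's minimax is 15. These differ, so the equilibrium is in mixed strategies.
Let the minimizer play s1 with probability q. The maximizer is indifferent when 15q + 3(1−q) = −19q + 17(1−q), giving q = 7/24.

7/24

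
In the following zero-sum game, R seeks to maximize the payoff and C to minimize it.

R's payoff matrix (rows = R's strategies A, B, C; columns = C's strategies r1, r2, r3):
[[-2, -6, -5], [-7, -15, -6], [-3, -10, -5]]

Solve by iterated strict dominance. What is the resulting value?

Row B is strictly dominated by row A (-2>-7, -6>-15, -5>-6); eliminate B.
Column r3 is strictly dominated by r2 for C (-6<-5, -10<-5); eliminate r3.
Row C is strictly dominated by row A (-2>-3, -6>-10); eliminate C.
Column r1 is strictly dominated by r2 for C (-6<-2); eliminate r1.
Only (A, r2) remains, with payoff -6.

-6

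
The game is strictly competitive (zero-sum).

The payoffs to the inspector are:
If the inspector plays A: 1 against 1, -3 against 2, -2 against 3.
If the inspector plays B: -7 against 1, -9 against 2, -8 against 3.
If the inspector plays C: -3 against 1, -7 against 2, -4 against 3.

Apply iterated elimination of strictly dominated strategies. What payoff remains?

-3

Column 1 is strictly dominated by 2 for the inspectee (-3<1, -9<-7, -7<-3); eliminate 1.
Column 3 is strictly dominated by 2 for the inspectee (-3<-2, -9<-8, -7<-4); eliminate 3.
Row C is strictly dominated by row A (-3>-7); eliminate C.
Row B is strictly dominated by row A (-3>-9); eliminate B.
Only (A, 2) remains, with payoff -3.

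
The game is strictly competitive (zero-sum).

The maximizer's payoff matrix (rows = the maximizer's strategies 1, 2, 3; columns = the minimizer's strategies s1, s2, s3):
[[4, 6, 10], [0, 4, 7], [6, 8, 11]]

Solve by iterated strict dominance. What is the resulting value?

Column s2 is strictly dominated by s1 for the minimizer (4<6, 0<4, 6<8); eliminate s2.
Column s3 is strictly dominated by s1 for the minimizer (4<10, 0<7, 6<11); eliminate s3.
Row 2 is strictly dominated by row 1 (4>0); eliminate 2.
Row 1 is strictly dominated by row 3 (6>4); eliminate 1.
Only (3, s1) remains, with payoff 6.

6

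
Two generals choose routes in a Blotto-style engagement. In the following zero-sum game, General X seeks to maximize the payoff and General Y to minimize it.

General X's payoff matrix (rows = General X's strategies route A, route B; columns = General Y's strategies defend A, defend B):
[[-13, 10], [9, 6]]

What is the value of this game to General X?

84/13

Row minima are -13 and 6, so General X's maximin is 6; column maxima are 9 and 10, so General Y's minimax is 9. These differ, so the equilibrium is in mixed strategies.
Let General X play route A with probability p. General Y is indifferent when −13p + 9(1−p) = 10p + 6(1−p), giving p = 3/26.
Let General Y play defend A with probability q. General X is indifferent when −13q + 10(1−q) = 9q + 6(1−q), giving q = 2/13.
The value is -13·(2/13) + (10)·(11/13) = 84/13.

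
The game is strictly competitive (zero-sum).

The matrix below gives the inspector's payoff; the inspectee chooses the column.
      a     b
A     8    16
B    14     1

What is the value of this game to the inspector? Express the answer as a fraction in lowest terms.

Row minima are 8 and 1, so the inspector's maximin is 8; column maxima are 14 and 16, so the inspectee's minimax is 14. These differ, so the equilibrium is in mixed strategies.
Let the inspector play A with probability p. The inspectee is indifferent when 8p + 14(1−p) = 16p + (1−p), giving p = 13/21.
Let the inspectee play a with probability q. The inspector is indifferent when 8q + 16(1−q) = 14q + (1−q), giving q = 5/7.
The value is 8·(5/7) + (16)·(2/7) = 72/7.

72/7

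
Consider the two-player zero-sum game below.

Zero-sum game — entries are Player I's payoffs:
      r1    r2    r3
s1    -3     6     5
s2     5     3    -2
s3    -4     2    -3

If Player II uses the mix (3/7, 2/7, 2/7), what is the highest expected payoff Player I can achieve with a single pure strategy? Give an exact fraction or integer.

17/7

s1: (-3)·(3/7) + (6)·(2/7) + (5)·(2/7) = 13/7.
s2: (5)·(3/7) + (3)·(2/7) + (-2)·(2/7) = 17/7.
s3: (-4)·(3/7) + (2)·(2/7) + (-3)·(2/7) = -2.
The best pure response is s2 with expected payoff 17/7.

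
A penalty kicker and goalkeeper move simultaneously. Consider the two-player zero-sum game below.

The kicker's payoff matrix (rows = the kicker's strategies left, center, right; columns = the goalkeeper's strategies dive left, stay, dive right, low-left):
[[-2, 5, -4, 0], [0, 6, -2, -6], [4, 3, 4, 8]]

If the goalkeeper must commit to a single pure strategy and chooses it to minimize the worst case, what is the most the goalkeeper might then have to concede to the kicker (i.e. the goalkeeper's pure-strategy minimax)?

The worst case (largest entry) in each column is dive left: 4, stay: 6, dive right: 4, low-left: 8.
The best (smallest) of these is 4.

4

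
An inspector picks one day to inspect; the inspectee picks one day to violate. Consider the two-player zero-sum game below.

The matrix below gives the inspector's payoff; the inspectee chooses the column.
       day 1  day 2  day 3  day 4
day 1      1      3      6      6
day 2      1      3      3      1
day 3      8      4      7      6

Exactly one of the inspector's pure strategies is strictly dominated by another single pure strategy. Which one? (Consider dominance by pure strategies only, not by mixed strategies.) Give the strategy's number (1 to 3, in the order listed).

Compare day 2 with day 3: 8 > 1, 4 > 3, 7 > 3, 6 > 1.
So day 3 strictly dominates day 2 for the inspector; day 2 is strictly dominated.

2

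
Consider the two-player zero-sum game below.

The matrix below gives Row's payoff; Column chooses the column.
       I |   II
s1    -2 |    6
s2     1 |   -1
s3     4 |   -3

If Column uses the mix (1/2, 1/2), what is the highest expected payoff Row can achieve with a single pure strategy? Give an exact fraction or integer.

s1: (-2)·(1/2) + (6)·(1/2) = 2.
s2: (1)·(1/2) + (-1)·(1/2) = 0.
s3: (4)·(1/2) + (-3)·(1/2) = 1/2.
The best pure response is s1 with expected payoff 2.

2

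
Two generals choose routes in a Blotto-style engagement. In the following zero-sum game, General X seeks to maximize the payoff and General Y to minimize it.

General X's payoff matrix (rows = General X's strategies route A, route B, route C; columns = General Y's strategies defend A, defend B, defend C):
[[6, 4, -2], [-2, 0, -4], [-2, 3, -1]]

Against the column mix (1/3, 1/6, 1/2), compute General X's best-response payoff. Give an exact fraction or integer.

route A: (6)·(1/3) + (4)·(1/6) + (-2)·(1/2) = 5/3.
route B: (-2)·(1/3) + (0)·(1/6) + (-4)·(1/2) = -8/3.
route C: (-2)·(1/3) + (3)·(1/6) + (-1)·(1/2) = -2/3.
The best pure response is route A with expected payoff 5/3.

5/3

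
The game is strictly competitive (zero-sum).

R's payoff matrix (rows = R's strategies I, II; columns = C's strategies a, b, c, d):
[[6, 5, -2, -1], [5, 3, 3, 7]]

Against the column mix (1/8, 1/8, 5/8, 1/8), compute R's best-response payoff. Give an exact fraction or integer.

15/4

I: (6)·(1/8) + (5)·(1/8) + (-2)·(5/8) + (-1)·(1/8) = 0.
II: (5)·(1/8) + (3)·(1/8) + (3)·(5/8) + (7)·(1/8) = 15/4.
The best pure response is II with expected payoff 15/4.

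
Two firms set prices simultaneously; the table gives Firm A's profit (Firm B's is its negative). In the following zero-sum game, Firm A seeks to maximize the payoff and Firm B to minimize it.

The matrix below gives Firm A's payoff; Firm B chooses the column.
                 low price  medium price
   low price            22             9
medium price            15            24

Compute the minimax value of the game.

Row minima are 9 and 15, so Firm A's maximin is 15; column maxima are 22 and 24, so Firm B's minimax is 22. These differ, so the equilibrium is in mixed strategies.
Let Firm A play low price with probability p. Firm B is indifferent when 22p + 15(1−p) = 9p + 24(1−p), giving p = 9/22.
Let Firm B play low price with probability q. Firm A is indifferent when 22q + 9(1−q) = 15q + 24(1−q), giving q = 15/22.
The value is 22·(15/22) + (9)·(7/22) = 393/22.

393/22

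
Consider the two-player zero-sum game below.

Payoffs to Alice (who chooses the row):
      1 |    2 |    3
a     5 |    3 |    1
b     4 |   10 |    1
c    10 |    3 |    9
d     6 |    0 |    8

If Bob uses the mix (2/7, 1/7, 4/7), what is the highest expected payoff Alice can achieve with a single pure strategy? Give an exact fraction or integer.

59/7

a: (5)·(2/7) + (3)·(1/7) + (1)·(4/7) = 17/7.
b: (4)·(2/7) + (10)·(1/7) + (1)·(4/7) = 22/7.
c: (10)·(2/7) + (3)·(1/7) + (9)·(4/7) = 59/7.
d: (6)·(2/7) + (0)·(1/7) + (8)·(4/7) = 44/7.
The best pure response is c with expected payoff 59/7.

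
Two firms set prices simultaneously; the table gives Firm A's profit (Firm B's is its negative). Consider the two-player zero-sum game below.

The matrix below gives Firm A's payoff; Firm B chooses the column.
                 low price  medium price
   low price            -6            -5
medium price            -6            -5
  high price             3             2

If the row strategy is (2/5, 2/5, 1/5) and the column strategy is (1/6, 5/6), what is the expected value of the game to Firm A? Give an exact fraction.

Against (1/6, 5/6), each row's expected payoff is low price: -31/6; medium price: -31/6; high price: 13/6.
Taking the (2/5, 2/5, 1/5)-weighted average: (2/5)·(-31/6) + (2/5)·(-31/6) + (1/5)·(13/6) = -37/10.

-37/10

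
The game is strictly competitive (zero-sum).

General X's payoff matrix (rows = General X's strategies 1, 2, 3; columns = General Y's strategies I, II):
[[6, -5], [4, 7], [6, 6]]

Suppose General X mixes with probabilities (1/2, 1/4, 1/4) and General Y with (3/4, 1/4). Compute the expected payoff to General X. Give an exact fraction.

69/16

Against (3/4, 1/4), each row's expected payoff is 1: 13/4; 2: 19/4; 3: 6.
Taking the (1/2, 1/4, 1/4)-weighted average: (1/2)·(13/4) + (1/4)·(19/4) + (1/4)·(6) = 69/16.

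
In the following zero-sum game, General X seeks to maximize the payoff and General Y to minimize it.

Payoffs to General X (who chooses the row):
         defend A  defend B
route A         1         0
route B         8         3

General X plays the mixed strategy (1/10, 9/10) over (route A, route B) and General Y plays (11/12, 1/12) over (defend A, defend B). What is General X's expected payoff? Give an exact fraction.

Against (11/12, 1/12), each row's expected payoff is route A: 11/12; route B: 91/12.
Taking the (1/10, 9/10)-weighted average: (1/10)·(11/12) + (9/10)·(91/12) = 83/12.

83/12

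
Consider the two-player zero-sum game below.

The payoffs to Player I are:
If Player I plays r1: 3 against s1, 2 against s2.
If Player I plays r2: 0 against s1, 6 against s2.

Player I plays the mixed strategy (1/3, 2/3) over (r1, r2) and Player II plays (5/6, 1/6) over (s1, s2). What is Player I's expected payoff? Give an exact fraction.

Against (5/6, 1/6), each row's expected payoff is r1: 17/6; r2: 1.
Taking the (1/3, 2/3)-weighted average: (1/3)·(17/6) + (2/3)·(1) = 29/18.

29/18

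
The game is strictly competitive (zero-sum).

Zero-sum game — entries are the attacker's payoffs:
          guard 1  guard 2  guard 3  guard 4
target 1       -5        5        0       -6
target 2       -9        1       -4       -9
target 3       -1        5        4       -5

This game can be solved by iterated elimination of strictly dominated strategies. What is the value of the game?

-5

Row target 2 is strictly dominated by row target 1 (-5>-9, 5>1, 0>-4, -6>-9); eliminate target 2.
Column guard 3 is strictly dominated by guard 1 for the defender (-5<0, -1<4); eliminate guard 3.
Column guard 1 is strictly dominated by guard 4 for the defender (-6<-5, -5<-1); eliminate guard 1.
Column guard 2 is strictly dominated by guard 4 for the defender (-6<5, -5<5); eliminate guard 2.
Row target 1 is strictly dominated by row target 3 (-5>-6); eliminate target 1.
Only (target 3, guard 4) remains, with payoff -5.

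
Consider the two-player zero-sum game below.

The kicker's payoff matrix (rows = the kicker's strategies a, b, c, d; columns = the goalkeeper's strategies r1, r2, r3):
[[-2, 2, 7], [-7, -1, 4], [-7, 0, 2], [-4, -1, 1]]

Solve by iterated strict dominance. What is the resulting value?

-2

Row b is strictly dominated by row a (-2>-7, 2>-1, 7>4); eliminate b.
Column r2 is strictly dominated by r1 for the goalkeeper (-2<2, -7<0, -4<-1); eliminate r2.
Row d is strictly dominated by row a (-2>-4, 7>1); eliminate d.
Column r3 is strictly dominated by r1 for the goalkeeper (-2<7, -7<2); eliminate r3.
Row c is strictly dominated by row a (-2>-7); eliminate c.
Only (a, r1) remains, with payoff -2.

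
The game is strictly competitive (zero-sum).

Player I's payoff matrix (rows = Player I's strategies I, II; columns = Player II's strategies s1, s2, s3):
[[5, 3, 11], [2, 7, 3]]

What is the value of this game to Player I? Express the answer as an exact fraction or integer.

29/7

Column s3 is strictly dominated by s1 for Player II (it gives Player I more in every row).
The remaining 2×2 game on (I, II) × (s1, s2) has no saddle point. Let Player I play I with probability p; indifference gives 5p + 2(1−p) = 3p + 7(1−p), so p = 5/7.
Similarly Player II's optimal q on s1 is 4/7, and the value is 5·(4/7) + (3)·(3/7) = 29/7.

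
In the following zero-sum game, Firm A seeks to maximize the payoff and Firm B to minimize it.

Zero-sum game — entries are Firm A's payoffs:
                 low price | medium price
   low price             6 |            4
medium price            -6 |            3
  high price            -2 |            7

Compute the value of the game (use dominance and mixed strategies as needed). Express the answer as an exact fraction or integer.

50/11

Row medium price is strictly dominated by row high price, so Firm A never plays it.
The remaining 2×2 game on (low price, high price) × (low price, medium price) has no saddle point. Let Firm A play low price with probability p; indifference gives 6p − 2(1−p) = 4p + 7(1−p), so p = 9/11.
Similarly Firm B's optimal q on low price is 3/11, and the value is 6·(3/11) + (4)·(8/11) = 50/11.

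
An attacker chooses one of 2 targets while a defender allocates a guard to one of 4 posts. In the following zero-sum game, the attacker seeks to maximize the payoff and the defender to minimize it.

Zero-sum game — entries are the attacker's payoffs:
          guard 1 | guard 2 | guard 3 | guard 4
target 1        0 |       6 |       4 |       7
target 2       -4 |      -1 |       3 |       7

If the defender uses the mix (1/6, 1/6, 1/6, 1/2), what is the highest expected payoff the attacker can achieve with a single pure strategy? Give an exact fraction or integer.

target 1: (0)·(1/6) + (6)·(1/6) + (4)·(1/6) + (7)·(1/2) = 31/6.
target 2: (-4)·(1/6) + (-1)·(1/6) + (3)·(1/6) + (7)·(1/2) = 19/6.
The best pure response is target 1 with expected payoff 31/6.

31/6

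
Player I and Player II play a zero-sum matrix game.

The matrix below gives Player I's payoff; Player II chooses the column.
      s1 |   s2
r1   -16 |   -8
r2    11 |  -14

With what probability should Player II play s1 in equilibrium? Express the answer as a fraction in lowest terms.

2/11

Row minima are -16 and -14, so Player I's maximin is -14; column maxima are 11 and -8, so Player II's minimax is -8. These differ, so the equilibrium is in mixed strategies.
Let Player II play s1 with probability q. Player I is indifferent when −16q − 8(1−q) = 11q − 14(1−q), giving q = 2/11.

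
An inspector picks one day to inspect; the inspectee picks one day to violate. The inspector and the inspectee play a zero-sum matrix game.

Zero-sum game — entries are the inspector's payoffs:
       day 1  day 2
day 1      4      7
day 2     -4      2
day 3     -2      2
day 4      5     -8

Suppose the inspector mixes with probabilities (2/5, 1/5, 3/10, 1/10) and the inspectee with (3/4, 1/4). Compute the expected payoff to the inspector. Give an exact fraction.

Against (3/4, 1/4), each row's expected payoff is day 1: 19/4; day 2: -5/2; day 3: -1; day 4: 7/4.
Taking the (2/5, 1/5, 3/10, 1/10)-weighted average: (2/5)·(19/4) + (1/5)·(-5/2) + (3/10)·(-1) + (1/10)·(7/4) = 51/40.

51/40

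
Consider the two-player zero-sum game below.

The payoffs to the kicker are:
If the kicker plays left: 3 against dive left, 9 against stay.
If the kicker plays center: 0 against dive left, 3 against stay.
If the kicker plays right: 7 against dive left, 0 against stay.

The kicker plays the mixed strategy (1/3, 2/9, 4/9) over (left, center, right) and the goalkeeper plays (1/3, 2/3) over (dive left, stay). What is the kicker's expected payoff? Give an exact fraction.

103/27

Against (1/3, 2/3), each row's expected payoff is left: 7; center: 2; right: 7/3.
Taking the (1/3, 2/9, 4/9)-weighted average: (1/3)·(7) + (2/9)·(2) + (4/9)·(7/3) = 103/27.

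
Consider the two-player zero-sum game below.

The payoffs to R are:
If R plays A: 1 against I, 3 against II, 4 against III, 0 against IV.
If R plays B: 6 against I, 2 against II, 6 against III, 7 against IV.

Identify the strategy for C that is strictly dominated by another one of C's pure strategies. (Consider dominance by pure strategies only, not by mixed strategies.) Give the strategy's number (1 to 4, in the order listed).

3

C prefers columns that give R less. Compare III with II: 3 < 4, 2 < 6.
So II strictly dominates III for C; III is strictly dominated.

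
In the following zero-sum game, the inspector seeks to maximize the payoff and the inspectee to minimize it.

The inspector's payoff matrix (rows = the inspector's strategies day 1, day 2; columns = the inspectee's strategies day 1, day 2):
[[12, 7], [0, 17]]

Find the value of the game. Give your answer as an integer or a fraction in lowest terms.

102/11

Row minima are 7 and 0, so the inspector's maximin is 7; column maxima are 12 and 17, so the inspectee's minimax is 12. These differ, so the equilibrium is in mixed strategies.
Let the inspector play day 1 with probability p. The inspectee is indifferent when 12p = 7p + 17(1−p), giving p = 17/22.
Let the inspectee play day 1 with probability q. The inspector is indifferent when 12q + 7(1−q) = 17(1−q), giving q = 5/11.
The value is 12·(5/11) + (7)·(6/11) = 102/11.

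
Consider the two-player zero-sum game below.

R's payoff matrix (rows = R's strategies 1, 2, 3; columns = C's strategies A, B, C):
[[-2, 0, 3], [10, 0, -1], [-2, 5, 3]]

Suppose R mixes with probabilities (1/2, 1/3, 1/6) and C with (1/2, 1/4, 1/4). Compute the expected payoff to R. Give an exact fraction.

13/8

Against (1/2, 1/4, 1/4), each row's expected payoff is 1: -1/4; 2: 19/4; 3: 1.
Taking the (1/2, 1/3, 1/6)-weighted average: (1/2)·(-1/4) + (1/3)·(19/4) + (1/6)·(1) = 13/8.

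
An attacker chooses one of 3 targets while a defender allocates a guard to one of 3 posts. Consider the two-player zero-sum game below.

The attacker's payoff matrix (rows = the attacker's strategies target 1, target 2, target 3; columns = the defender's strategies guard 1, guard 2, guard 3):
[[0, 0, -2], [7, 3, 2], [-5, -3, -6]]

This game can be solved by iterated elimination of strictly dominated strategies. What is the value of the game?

2

Column guard 1 is strictly dominated by guard 3 for the defender (-2<0, 2<7, -6<-5); eliminate guard 1.
Row target 1 is strictly dominated by row target 2 (3>0, 2>-2); eliminate target 1.
Row target 3 is strictly dominated by row target 2 (3>-3, 2>-6); eliminate target 3.
Column guard 2 is strictly dominated by guard 3 for the defender (2<3); eliminate guard 2.
Only (target 2, guard 3) remains, with payoff 2.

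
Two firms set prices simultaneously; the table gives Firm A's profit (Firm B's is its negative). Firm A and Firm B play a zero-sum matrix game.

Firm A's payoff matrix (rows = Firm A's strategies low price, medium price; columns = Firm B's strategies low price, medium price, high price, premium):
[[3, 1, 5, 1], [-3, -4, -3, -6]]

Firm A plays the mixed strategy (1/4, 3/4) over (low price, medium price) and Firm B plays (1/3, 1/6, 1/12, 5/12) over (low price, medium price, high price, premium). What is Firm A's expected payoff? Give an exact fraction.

Against (1/3, 1/6, 1/12, 5/12), each row's expected payoff is low price: 2; medium price: -53/12.
Taking the (1/4, 3/4)-weighted average: (1/4)·(2) + (3/4)·(-53/12) = -45/16.

-45/16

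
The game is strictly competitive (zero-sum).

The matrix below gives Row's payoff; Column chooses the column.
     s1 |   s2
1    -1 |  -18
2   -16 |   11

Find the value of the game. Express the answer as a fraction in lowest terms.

Row minima are -18 and -16, so Row's maximin is -16; column maxima are -1 and 11, so Column's minimax is -1. These differ, so the equilibrium is in mixed strategies.
Let Row play 1 with probability p. Column is indifferent when −p − 16(1−p) = −18p + 11(1−p), giving p = 27/44.
Let Column play s1 with probability q. Row is indifferent when −q − 18(1−q) = −16q + 11(1−q), giving q = 29/44.
The value is -1·(29/44) + (-18)·(15/44) = -299/44.

-299/44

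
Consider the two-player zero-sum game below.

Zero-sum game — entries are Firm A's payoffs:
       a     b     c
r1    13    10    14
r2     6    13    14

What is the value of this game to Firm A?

Column c is strictly dominated by b for Firm B (it gives Firm A more in every row).
The remaining 2×2 game on (r1, r2) × (a, b) has no saddle point. Let Firm A play r1 with probability p; indifference gives 13p + 6(1−p) = 10p + 13(1−p), so p = 7/10.
Similarly Firm B's optimal q on a is 3/10, and the value is 13·(3/10) + (10)·(7/10) = 109/10.

109/10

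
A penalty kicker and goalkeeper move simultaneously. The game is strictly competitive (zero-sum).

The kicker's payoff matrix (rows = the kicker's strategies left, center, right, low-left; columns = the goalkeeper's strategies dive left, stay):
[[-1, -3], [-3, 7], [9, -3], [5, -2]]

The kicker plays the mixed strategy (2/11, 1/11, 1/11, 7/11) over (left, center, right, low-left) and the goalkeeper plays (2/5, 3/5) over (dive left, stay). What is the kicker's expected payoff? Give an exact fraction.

6/11

Against (2/5, 3/5), each row's expected payoff is left: -11/5; center: 3; right: 9/5; low-left: 4/5.
Taking the (2/11, 1/11, 1/11, 7/11)-weighted average: (2/11)·(-11/5) + (1/11)·(3) + (1/11)·(9/5) + (7/11)·(4/5) = 6/11.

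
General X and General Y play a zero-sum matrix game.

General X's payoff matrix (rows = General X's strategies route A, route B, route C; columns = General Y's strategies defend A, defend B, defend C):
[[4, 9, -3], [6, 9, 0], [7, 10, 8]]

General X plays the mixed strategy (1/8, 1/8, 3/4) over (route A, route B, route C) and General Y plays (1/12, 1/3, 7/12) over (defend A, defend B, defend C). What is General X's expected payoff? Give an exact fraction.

679/96

Against (1/12, 1/3, 7/12), each row's expected payoff is route A: 19/12; route B: 7/2; route C: 103/12.
Taking the (1/8, 1/8, 3/4)-weighted average: (1/8)·(19/12) + (1/8)·(7/2) + (3/4)·(103/12) = 679/96.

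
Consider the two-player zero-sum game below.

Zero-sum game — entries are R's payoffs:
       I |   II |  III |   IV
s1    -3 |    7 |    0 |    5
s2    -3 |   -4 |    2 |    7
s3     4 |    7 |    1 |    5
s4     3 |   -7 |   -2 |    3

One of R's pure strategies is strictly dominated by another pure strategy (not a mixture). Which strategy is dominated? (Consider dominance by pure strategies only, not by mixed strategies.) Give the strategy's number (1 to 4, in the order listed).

Compare s4 with s3: 4 > 3, 7 > -7, 1 > -2, 5 > 3.
So s3 strictly dominates s4 for R; s4 is strictly dominated.

4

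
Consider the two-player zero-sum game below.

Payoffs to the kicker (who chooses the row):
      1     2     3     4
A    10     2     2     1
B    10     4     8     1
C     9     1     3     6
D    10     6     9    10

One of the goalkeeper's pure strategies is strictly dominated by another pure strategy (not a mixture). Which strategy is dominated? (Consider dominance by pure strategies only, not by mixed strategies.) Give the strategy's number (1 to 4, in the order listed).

The goalkeeper prefers columns that give the kicker less. Compare 1 with 2: 2 < 10, 4 < 10, 1 < 9, 6 < 10.
So 2 strictly dominates 1 for the goalkeeper; 1 is strictly dominated.

1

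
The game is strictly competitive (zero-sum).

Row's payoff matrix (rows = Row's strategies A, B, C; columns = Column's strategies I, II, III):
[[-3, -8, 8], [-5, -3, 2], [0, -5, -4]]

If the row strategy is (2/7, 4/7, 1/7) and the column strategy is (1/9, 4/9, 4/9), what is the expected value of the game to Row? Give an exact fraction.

Against (1/9, 4/9, 4/9), each row's expected payoff is A: -1/3; B: -1; C: -4.
Taking the (2/7, 4/7, 1/7)-weighted average: (2/7)·(-1/3) + (4/7)·(-1) + (1/7)·(-4) = -26/21.

-26/21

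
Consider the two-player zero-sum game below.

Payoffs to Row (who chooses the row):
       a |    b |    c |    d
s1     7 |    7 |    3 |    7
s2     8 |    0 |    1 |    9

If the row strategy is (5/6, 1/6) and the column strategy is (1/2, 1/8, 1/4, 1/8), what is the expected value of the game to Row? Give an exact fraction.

283/48

Against (1/2, 1/8, 1/4, 1/8), each row's expected payoff is s1: 6; s2: 43/8.
Taking the (5/6, 1/6)-weighted average: (5/6)·(6) + (1/6)·(43/8) = 283/48.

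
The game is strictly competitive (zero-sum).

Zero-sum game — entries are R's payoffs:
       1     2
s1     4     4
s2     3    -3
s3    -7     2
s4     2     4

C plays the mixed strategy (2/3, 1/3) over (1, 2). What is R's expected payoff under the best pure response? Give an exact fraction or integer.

s1: (4)·(2/3) + (4)·(1/3) = 4.
s2: (3)·(2/3) + (-3)·(1/3) = 1.
s3: (-7)·(2/3) + (2)·(1/3) = -4.
s4: (2)·(2/3) + (4)·(1/3) = 8/3.
The best pure response is s1 with expected payoff 4.

4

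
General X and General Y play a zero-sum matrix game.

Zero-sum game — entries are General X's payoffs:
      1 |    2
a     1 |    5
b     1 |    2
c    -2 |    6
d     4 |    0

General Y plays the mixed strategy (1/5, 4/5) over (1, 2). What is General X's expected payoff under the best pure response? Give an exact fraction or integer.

a: (1)·(1/5) + (5)·(4/5) = 21/5.
b: (1)·(1/5) + (2)·(4/5) = 9/5.
c: (-2)·(1/5) + (6)·(4/5) = 22/5.
d: (4)·(1/5) + (0)·(4/5) = 4/5.
The best pure response is c with expected payoff 22/5.

22/5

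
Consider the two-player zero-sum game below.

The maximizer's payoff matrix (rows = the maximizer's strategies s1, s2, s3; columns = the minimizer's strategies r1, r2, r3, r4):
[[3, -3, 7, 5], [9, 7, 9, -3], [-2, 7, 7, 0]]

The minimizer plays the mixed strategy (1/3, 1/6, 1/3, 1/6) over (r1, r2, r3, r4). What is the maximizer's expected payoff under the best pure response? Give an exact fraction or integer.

20/3

s1: (3)·(1/3) + (-3)·(1/6) + (7)·(1/3) + (5)·(1/6) = 11/3.
s2: (9)·(1/3) + (7)·(1/6) + (9)·(1/3) + (-3)·(1/6) = 20/3.
s3: (-2)·(1/3) + (7)·(1/6) + (7)·(1/3) + (0)·(1/6) = 17/6.
The best pure response is s2 with expected payoff 20/3.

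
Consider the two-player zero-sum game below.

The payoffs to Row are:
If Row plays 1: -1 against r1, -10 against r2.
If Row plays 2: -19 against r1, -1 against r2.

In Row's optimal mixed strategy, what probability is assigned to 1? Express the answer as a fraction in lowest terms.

2/3

Row minima are -10 and -19, so Row's maximin is -10; column maxima are -1 and -1, so Column's minimax is -1. These differ, so the equilibrium is in mixed strategies.
Let Row play 1 with probability p. Column is indifferent when −p − 19(1−p) = −10p − (1−p), giving p = 2/3.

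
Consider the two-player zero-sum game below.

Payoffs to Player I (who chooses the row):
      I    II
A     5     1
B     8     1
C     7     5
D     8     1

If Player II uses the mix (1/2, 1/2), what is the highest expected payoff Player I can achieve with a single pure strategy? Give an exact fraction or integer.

6

A: (5)·(1/2) + (1)·(1/2) = 3.
B: (8)·(1/2) + (1)·(1/2) = 9/2.
C: (7)·(1/2) + (5)·(1/2) = 6.
D: (8)·(1/2) + (1)·(1/2) = 9/2.
The best pure response is C with expected payoff 6.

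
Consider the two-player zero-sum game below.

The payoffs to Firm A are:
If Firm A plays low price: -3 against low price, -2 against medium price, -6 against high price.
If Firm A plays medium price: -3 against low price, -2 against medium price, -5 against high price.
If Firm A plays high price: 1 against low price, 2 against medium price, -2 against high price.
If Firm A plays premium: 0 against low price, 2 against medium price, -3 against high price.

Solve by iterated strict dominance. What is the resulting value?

-2

Row low price is strictly dominated by row high price (1>-3, 2>-2, -2>-6); eliminate low price.
Row medium price is strictly dominated by row high price (1>-3, 2>-2, -2>-5); eliminate medium price.
Column low price is strictly dominated by high price for Firm B (-2<1, -3<0); eliminate low price.
Column medium price is strictly dominated by high price for Firm B (-2<2, -3<2); eliminate medium price.
Row premium is strictly dominated by row high price (-2>-3); eliminate premium.
Only (high price, high price) remains, with payoff -2.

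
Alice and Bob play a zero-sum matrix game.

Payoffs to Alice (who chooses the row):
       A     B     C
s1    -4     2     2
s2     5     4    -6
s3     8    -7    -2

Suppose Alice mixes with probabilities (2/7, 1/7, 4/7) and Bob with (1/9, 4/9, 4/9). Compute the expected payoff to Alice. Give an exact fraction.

Against (1/9, 4/9, 4/9), each row's expected payoff is s1: 4/3; s2: -1/3; s3: -28/9.
Taking the (2/7, 1/7, 4/7)-weighted average: (2/7)·(4/3) + (1/7)·(-1/3) + (4/7)·(-28/9) = -13/9.

-13/9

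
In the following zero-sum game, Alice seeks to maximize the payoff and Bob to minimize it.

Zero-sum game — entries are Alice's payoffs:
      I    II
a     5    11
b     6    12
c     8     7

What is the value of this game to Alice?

Row a is strictly dominated by row b, so Alice never plays it.
The remaining 2×2 game on (b, c) × (I, II) has no saddle point. Let Alice play b with probability p; indifference gives 6p + 8(1−p) = 12p + 7(1−p), so p = 1/7.
Similarly Bob's optimal q on I is 5/7, and the value is 6·(5/7) + (12)·(2/7) = 54/7.

54/7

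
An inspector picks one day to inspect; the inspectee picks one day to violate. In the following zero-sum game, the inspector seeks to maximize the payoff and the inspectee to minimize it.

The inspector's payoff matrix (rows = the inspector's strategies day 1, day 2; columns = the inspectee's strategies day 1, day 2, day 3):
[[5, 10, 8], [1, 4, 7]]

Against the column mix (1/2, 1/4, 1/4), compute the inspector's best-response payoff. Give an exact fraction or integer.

7

day 1: (5)·(1/2) + (10)·(1/4) + (8)·(1/4) = 7.
day 2: (1)·(1/2) + (4)·(1/4) + (7)·(1/4) = 13/4.
The best pure response is day 1 with expected payoff 7.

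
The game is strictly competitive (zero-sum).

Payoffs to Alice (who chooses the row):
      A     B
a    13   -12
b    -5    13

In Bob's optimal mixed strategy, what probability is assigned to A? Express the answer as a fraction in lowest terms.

25/43

Row minima are -12 and -5, so Alice's maximin is -5; column maxima are 13 and 13, so Bob's minimax is 13. These differ, so the equilibrium is in mixed strategies.
Let Bob play A with probability q. Alice is indifferent when 13q − 12(1−q) = −5q + 13(1−q), giving q = 25/43.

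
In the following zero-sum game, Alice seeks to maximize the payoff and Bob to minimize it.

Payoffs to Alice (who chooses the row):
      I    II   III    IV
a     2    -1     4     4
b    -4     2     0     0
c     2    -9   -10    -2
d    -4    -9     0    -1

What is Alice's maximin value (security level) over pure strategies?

The worst-case payoff for each row is a: -1, b: -4, c: -10, d: -9.
The best of these is -1.

-1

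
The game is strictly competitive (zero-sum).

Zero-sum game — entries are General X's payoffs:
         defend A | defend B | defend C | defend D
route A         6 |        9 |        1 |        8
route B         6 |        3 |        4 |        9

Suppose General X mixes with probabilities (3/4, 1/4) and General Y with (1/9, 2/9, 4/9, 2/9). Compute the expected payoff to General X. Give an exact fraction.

Against (1/9, 2/9, 4/9, 2/9), each row's expected payoff is route A: 44/9; route B: 46/9.
Taking the (3/4, 1/4)-weighted average: (3/4)·(44/9) + (1/4)·(46/9) = 89/18.

89/18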